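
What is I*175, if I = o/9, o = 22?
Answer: 3850/9 ≈ 427.78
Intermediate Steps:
I = 22/9 ≈ 2.4444
I*175 = (22/9)*175 = 3850/9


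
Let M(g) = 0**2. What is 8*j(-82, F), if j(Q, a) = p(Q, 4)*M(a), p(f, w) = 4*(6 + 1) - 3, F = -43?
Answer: 0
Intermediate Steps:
p(f, w) = 25 (p(f, w) = 4*7 - 3 = 28 - 3 = 25)
M(g) = 0
j(Q, a) = 0 (j(Q, a) = 25*0 = 0)
8*j(-82, F) = 8*0 = 0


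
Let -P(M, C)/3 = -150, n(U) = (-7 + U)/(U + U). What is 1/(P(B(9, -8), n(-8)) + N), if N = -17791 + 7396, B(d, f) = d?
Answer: -1/9945 ≈ -0.00010055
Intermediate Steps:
n(U) = (-7 + U)/(2*U) (n(U) = (-7 + U)/((2*U)) = (-7 + U)*(1/(2*U)) = (-7 + U)/(2*U))
N = -10395
P(M, C) = 450 (P(M, C) = -3*(-150) = 450)
1/(P(B(9, -8), n(-8)) + N) = 1/(450 - 10395) = 1/(-9945) = -1/9945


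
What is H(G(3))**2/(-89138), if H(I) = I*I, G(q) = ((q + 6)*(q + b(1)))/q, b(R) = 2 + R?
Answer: -52488/44569 ≈ -1.1777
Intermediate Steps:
G(q) = (3 + q)*(6 + q)/q (G(q) = ((q + 6)*(q + (2 + 1)))/q = ((6 + q)*(q + 3))/q = ((6 + q)*(3 + q))/q = ((3 + q)*(6 + q))/q = (3 + q)*(6 + q)/q)
H(I) = I**2
H(G(3))**2/(-89138) = ((9 + 3 + 18/3)**2)**2/(-89138) = ((9 + 3 + 18*(1/3))**2)**2*(-1/89138) = ((9 + 3 + 6)**2)**2*(-1/89138) = (18**2)**2*(-1/89138) = 324**2*(-1/89138) = 104976*(-1/89138) = -52488/44569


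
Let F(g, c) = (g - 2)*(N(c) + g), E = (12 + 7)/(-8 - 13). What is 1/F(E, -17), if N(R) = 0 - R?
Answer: -441/20618 ≈ -0.021389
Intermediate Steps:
E = -19/21 (E = 19/(-21) = 19*(-1/21) = -19/21 ≈ -0.90476)
N(R) = -R
F(g, c) = (-2 + g)*(g - c) (F(g, c) = (g - 2)*(-c + g) = (-2 + g)*(g - c))
1/F(E, -17) = 1/((-19/21)² - 2*(-19/21) + 2*(-17) - 1*(-17)*(-19/21)) = 1/(361/441 + 38/21 - 34 - 323/21) = 1/(-20618/441) = -441/20618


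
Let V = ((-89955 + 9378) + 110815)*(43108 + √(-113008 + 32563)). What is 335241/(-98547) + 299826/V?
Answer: 3*(-563167631*√80445 + 24275388739769*I)/(496644031*(√80445 - 43108*I)) ≈ -3.4016 - 1.5133e-6*I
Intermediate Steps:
V = 1303499704 + 30238*I*√80445 (V = (-80577 + 110815)*(43108 + √(-80445)) = 30238*(43108 + I*√80445) = 1303499704 + 30238*I*√80445 ≈ 1.3035e+9 + 8.5764e+6*I)
335241/(-98547) + 299826/V = 335241/(-98547) + 299826/(1303499704 + 30238*I*√80445) = 335241*(-1/98547) + 299826/(1303499704 + 30238*I*√80445) = -111747/32849 + 299826/(1303499704 + 30238*I*√80445)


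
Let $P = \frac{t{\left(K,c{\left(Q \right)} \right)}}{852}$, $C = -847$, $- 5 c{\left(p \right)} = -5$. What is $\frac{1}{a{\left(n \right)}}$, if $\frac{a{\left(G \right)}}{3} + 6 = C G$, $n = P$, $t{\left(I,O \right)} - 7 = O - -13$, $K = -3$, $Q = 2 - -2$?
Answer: $- \frac{284}{22899} \approx -0.012402$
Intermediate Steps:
$Q = 4$ ($Q = 2 + 2 = 4$)
$c{\left(p \right)} = 1$ ($c{\left(p \right)} = \left(- \frac{1}{5}\right) \left(-5\right) = 1$)
$t{\left(I,O \right)} = 20 + O$ ($t{\left(I,O \right)} = 7 + \left(O - -13\right) = 7 + \left(O + 13\right) = 7 + \left(13 + O\right) = 20 + O$)
$P = \frac{7}{284}$ ($P = \frac{20 + 1}{852} = 21 \cdot \frac{1}{852} = \frac{7}{284} \approx 0.024648$)
$n = \frac{7}{284} \approx 0.024648$
$a{\left(G \right)} = -18 - 2541 G$ ($a{\left(G \right)} = -18 + 3 \left(- 847 G\right) = -18 - 2541 G$)
$\frac{1}{a{\left(n \right)}} = \frac{1}{-18 - \frac{17787}{284}} = \frac{1}{- \frac{22899}{284}} = - \frac{284}{22899}$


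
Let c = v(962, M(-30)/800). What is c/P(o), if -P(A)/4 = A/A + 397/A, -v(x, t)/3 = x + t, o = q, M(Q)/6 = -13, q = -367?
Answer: -141207287/16000 ≈ -8825.5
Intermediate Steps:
M(Q) = -78 (M(Q) = 6*(-13) = -78)
o = -367
v(x, t) = -3*t - 3*x (v(x, t) = -3*(x + t) = -3*(t + x) = -3*t - 3*x)
c = -1154283/400 (c = -(-234)/800 - 3*962 = -(-234)/800 - 2886 = -3*(-39/400) - 2886 = 117/400 - 2886 = -1154283/400 ≈ -2885.7)
P(A) = -4 - 1588/A (P(A) = -4*(A/A + 397/A) = -4*(1 + 397/A) = -4 - 1588/A)
c/P(o) = -1154283/(400*(-4 - 1588/(-367))) = -1154283/(400*(-4 - 1588*(-1/367))) = -1154283/(400*(-4 + 1588/367)) = -1154283/(400*120/367) = -1154283/400*367/120 = -141207287/16000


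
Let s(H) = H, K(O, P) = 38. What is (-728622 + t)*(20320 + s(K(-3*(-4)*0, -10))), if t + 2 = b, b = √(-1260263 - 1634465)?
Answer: -14833327392 + 40716*I*√723682 ≈ -1.4833e+10 + 3.4637e+7*I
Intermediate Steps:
b = 2*I*√723682 (b = √(-2894728) = 2*I*√723682 ≈ 1701.4*I)
t = -2 + 2*I*√723682 ≈ -2.0 + 1701.4*I
(-728622 + t)*(20320 + s(K(-3*(-4)*0, -10))) = (-728622 + (-2 + 2*I*√723682))*(20320 + 38) = (-728624 + 2*I*√723682)*20358 = -14833327392 + 40716*I*√723682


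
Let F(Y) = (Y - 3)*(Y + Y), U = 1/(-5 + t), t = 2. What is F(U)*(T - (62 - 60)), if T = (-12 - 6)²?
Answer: 6440/9 ≈ 715.56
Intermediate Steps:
U = -⅓ (U = 1/(-5 + 2) = 1/(-3) = -⅓ ≈ -0.33333)
F(Y) = 2*Y*(-3 + Y) (F(Y) = (-3 + Y)*(2*Y) = 2*Y*(-3 + Y))
T = 324 (T = (-18)² = 324)
F(U)*(T - (62 - 60)) = (2*(-⅓)*(-3 - ⅓))*(324 - (62 - 60)) = (2*(-⅓)*(-10/3))*(324 - 1*2) = 20*(324 - 2)/9 = (20/9)*322 = 6440/9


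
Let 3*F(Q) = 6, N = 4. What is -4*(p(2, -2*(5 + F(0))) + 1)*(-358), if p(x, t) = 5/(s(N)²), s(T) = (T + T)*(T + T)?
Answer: 734079/512 ≈ 1433.7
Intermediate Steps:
s(T) = 4*T² (s(T) = (2*T)*(2*T) = 4*T²)
F(Q) = 2 (F(Q) = (⅓)*6 = 2)
p(x, t) = 5/4096 (p(x, t) = 5/((4*4²)²) = 5/((4*16)²) = 5/(64²) = 5/4096)
-4*(p(2, -2*(5 + F(0))) + 1)*(-358) = -4*(5/4096 + 1)*(-358) = -4*4101/4096*(-358) = -4101/1024*(-358) = 734079/512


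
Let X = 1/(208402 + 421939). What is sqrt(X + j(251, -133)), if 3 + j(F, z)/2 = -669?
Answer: I*sqrt(85565008603)/7979 ≈ 36.661*I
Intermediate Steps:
j(F, z) = -1344 (j(F, z) = -6 + 2*(-669) = -6 - 1338 = -1344)
X = 1/630341 ≈ 1.5864e-6
sqrt(X + j(251, -133)) = sqrt(1/630341 - 1344) = sqrt(-847178303/630341) = I*sqrt(85565008603)/7979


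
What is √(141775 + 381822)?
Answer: √523597 ≈ 723.60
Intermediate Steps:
√(141775 + 381822) = √523597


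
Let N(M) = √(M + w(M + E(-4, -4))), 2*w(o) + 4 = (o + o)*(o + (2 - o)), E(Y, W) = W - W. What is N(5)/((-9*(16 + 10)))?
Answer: -√13/234 ≈ -0.015408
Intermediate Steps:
E(Y, W) = 0
w(o) = -2 + 2*o (w(o) = -2 + ((o + o)*(o + (2 - o)))/2 = -2 + ((2*o)*2)/2 = -2 + (4*o)/2 = -2 + 2*o)
N(M) = √(-2 + 3*M) (N(M) = √(M + (-2 + 2*(M + 0))) = √(M + (-2 + 2*M)) = √(-2 + 3*M))
N(5)/((-9*(16 + 10))) = √(-2 + 3*5)/((-9*(16 + 10))) = √(-2 + 15)/((-9*26)) = √13/(-234) = √13*(-1/234) = -√13/234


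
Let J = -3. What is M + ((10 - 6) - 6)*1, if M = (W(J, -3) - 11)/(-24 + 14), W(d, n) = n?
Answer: -3/5 ≈ -0.60000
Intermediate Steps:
M = 7/5 (M = (-3 - 11)/(-24 + 14) = -14/(-10) = -14*(-1/10) = 7/5 ≈ 1.4000)
M + ((10 - 6) - 6)*1 = 7/5 + ((10 - 6) - 6)*1 = 7/5 + (4 - 6)*1 = 7/5 - 2*1 = 7/5 - 2 = -3/5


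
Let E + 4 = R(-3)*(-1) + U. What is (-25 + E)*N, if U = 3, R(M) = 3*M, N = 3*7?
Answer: -357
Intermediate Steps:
N = 21
E = 8 (E = -4 + ((3*(-3))*(-1) + 3) = -4 + (-9*(-1) + 3) = -4 + (9 + 3) = -4 + 12 = 8)
(-25 + E)*N = (-25 + 8)*21 = -17*21 = -357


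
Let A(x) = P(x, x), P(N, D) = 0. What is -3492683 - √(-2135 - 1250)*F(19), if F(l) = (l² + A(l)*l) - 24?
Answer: -3492683 - 337*I*√3385 ≈ -3.4927e+6 - 19607.0*I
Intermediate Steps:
A(x) = 0
F(l) = -24 + l² (F(l) = (l² + 0*l) - 24 = (l² + 0) - 24 = l² - 24 = -24 + l²)
-3492683 - √(-2135 - 1250)*F(19) = -3492683 - √(-2135 - 1250)*(-24 + 19²) = -3492683 - √(-3385)*(-24 + 361) = -3492683 - I*√3385*337 = -3492683 - 337*I*√3385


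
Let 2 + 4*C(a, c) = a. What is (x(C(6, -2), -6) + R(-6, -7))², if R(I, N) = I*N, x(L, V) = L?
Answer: 1849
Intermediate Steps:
C(a, c) = -½ + a/4
(x(C(6, -2), -6) + R(-6, -7))² = ((-½ + (¼)*6) - 6*(-7))² = ((-½ + 3/2) + 42)² = (1 + 42)² = 43² = 1849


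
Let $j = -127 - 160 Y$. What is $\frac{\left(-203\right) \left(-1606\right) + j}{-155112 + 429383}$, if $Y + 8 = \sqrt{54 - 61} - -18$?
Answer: $\frac{324291}{274271} - \frac{160 i \sqrt{7}}{274271} \approx 1.1824 - 0.0015434 i$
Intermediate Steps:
$Y = 10 + i \sqrt{7}$ ($Y = -8 + \left(\sqrt{54 - 61} - -18\right) = -8 + \left(\sqrt{-7} + 18\right) = -8 + \left(i \sqrt{7} + 18\right) = -8 + \left(18 + i \sqrt{7}\right) = 10 + i \sqrt{7} \approx 10.0 + 2.6458 i$)
$j = -1727 - 160 i \sqrt{7}$ ($j = -127 - 160 \left(10 + i \sqrt{7}\right) = -127 - \left(1600 + 160 i \sqrt{7}\right) = -1727 - 160 i \sqrt{7} \approx -1727.0 - 423.32 i$)
$\frac{\left(-203\right) \left(-1606\right) + j}{-155112 + 429383} = \frac{\left(-203\right) \left(-1606\right) - \left(1727 + 160 i \sqrt{7}\right)}{-155112 + 429383} = \frac{326018 - \left(1727 + 160 i \sqrt{7}\right)}{274271} = \left(324291 - 160 i \sqrt{7}\right) \frac{1}{274271} = \frac{324291}{274271} - \frac{160 i \sqrt{7}}{274271}$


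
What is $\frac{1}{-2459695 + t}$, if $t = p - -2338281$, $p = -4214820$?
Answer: $- \frac{1}{4336234} \approx -2.3061 \cdot 10^{-7}$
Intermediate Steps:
$t = -1876539$ ($t = -4214820 - -2338281 = -4214820 + 2338281 = -1876539$)
$\frac{1}{-2459695 + t} = \frac{1}{-2459695 - 1876539} = \frac{1}{-4336234} = - \frac{1}{4336234}$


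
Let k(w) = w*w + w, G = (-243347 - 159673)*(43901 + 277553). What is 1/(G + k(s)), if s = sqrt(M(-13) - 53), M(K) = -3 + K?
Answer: -I/(sqrt(69) + 129552391149*I) ≈ -7.7189e-12 - 4.9492e-22*I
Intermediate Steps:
G = -129552391080 (G = -403020*321454 = -129552391080)
s = I*sqrt(69) (s = sqrt((-3 - 13) - 53) = sqrt(-16 - 53) = sqrt(-69) = I*sqrt(69) ≈ 8.3066*I)
k(w) = w + w**2 (k(w) = w**2 + w = w + w**2)
1/(G + k(s)) = 1/(-129552391080 + (I*sqrt(69))*(1 + I*sqrt(69))) = 1/(-129552391080 + I*sqrt(69)*(1 + I*sqrt(69)))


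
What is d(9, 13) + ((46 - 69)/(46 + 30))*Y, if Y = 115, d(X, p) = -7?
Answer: -3177/76 ≈ -41.803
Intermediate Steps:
d(9, 13) + ((46 - 69)/(46 + 30))*Y = -7 + ((46 - 69)/(46 + 30))*115 = -7 - 23/76*115 = -7 - 2645/76 = -3177/76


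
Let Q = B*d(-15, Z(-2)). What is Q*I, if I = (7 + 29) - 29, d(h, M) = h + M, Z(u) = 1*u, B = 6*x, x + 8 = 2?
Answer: 4284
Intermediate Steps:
x = -6 (x = -8 + 2 = -6)
B = -36 (B = 6*(-6) = -36)
Z(u) = u
d(h, M) = M + h
I = 7 (I = 36 - 29 = 7)
Q = 612 (Q = -36*(-2 - 15) = -36*(-17) = 612)
Q*I = 612*7 = 4284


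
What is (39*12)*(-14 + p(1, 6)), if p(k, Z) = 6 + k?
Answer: -3276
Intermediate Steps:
(39*12)*(-14 + p(1, 6)) = (39*12)*(-14 + (6 + 1)) = 468*(-14 + 7) = 468*(-7) = -3276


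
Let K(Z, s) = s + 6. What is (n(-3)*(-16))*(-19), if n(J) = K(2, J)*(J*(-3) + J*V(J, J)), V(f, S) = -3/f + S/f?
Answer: 2736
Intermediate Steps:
K(Z, s) = 6 + s
n(J) = (-3 - 2*J)*(6 + J) (n(J) = (6 + J)*(J*(-3) + J*((-3 + J)/J)) = (6 + J)*(-3*J + (-3 + J)) = (6 + J)*(-3 - 2*J) = (-3 - 2*J)*(6 + J))
(n(-3)*(-16))*(-19) = (-(3 + 2*(-3))*(6 - 3)*(-16))*(-19) = (-1*(3 - 6)*3*(-16))*(-19) = (-1*(-3)*3*(-16))*(-19) = (9*(-16))*(-19) = -144*(-19) = 2736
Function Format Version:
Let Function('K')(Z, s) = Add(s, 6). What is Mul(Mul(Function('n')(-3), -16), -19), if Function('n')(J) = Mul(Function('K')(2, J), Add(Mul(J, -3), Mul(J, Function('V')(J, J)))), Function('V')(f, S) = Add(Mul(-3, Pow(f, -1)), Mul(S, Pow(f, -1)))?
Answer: 2736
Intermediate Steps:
Function('K')(Z, s) = Add(6, s)
Function('n')(J) = Mul(Add(-3, Mul(-2, J)), Add(6, J)) (Function('n')(J) = Mul(Add(6, J), Add(Mul(J, -3), Mul(J, Mul(Pow(J, -1), Add(-3, J))))) = Mul(Add(6, J), Add(Mul(-3, J), Add(-3, J))) = Mul(Add(6, J), Add(-3, Mul(-2, J))) = Mul(Add(-3, Mul(-2, J)), Add(6, J)))
Mul(Mul(Function('n')(-3), -16), -19) = Mul(Mul(Mul(-1, Add(3, Mul(2, -3)), Add(6, -3)), -16), -19) = Mul(Mul(Mul(-1, Add(3, -6), 3), -16), -19) = Mul(Mul(Mul(-1, -3, 3), -16), -19) = Mul(Mul(9, -16), -19) = Mul(-144, -19) = 2736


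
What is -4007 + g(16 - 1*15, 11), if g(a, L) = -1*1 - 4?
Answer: -4012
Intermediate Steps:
g(a, L) = -5 (g(a, L) = -1 - 4 = -5)
-4007 + g(16 - 1*15, 11) = -4007 - 5 = -4012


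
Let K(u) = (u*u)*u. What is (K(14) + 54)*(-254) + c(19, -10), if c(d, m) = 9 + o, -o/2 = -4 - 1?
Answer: -710673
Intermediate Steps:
o = 10 (o = -2*(-4 - 1) = -2*(-5) = 10)
c(d, m) = 19 (c(d, m) = 9 + 10 = 19)
K(u) = u**3 (K(u) = u**2*u = u**3)
(K(14) + 54)*(-254) + c(19, -10) = (14**3 + 54)*(-254) + 19 = (2744 + 54)*(-254) + 19 = 2798*(-254) + 19 = -710692 + 19 = -710673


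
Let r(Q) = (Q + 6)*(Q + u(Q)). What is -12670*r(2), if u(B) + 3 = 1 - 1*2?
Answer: 202720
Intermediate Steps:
u(B) = -4 (u(B) = -3 + (1 - 1*2) = -3 + (1 - 2) = -3 - 1 = -4)
r(Q) = (-4 + Q)*(6 + Q) (r(Q) = (Q + 6)*(Q - 4) = (6 + Q)*(-4 + Q) = (-4 + Q)*(6 + Q))
-12670*r(2) = -12670*(-24 + 2² + 2*2) = -12670*(-24 + 4 + 4) = -12670*(-16) = 202720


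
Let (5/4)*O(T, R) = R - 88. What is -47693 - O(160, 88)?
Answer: -47693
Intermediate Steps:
O(T, R) = -352/5 + 4*R/5 (O(T, R) = 4*(R - 88)/5 = 4*(-88 + R)/5 = -352/5 + 4*R/5)
-47693 - O(160, 88) = -47693 - (-352/5 + (4/5)*88) = -47693 - (-352/5 + 352/5) = -47693 - 1*0 = -47693 + 0 = -47693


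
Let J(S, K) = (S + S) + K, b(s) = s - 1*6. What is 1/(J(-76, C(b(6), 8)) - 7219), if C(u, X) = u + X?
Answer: -1/7363 ≈ -0.00013581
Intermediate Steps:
b(s) = -6 + s (b(s) = s - 6 = -6 + s)
C(u, X) = X + u
J(S, K) = K + 2*S (J(S, K) = 2*S + K = K + 2*S)
1/(J(-76, C(b(6), 8)) - 7219) = 1/(((8 + (-6 + 6)) + 2*(-76)) - 7219) = 1/(((8 + 0) - 152) - 7219) = 1/((8 - 152) - 7219) = 1/(-144 - 7219) = 1/(-7363) = -1/7363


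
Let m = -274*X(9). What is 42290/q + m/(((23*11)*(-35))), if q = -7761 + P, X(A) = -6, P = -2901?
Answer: -196003139/47206005 ≈ -4.1521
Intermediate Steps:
m = 1644 (m = -274*(-6) = 1644)
q = -10662 (q = -7761 - 2901 = -10662)
42290/q + m/(((23*11)*(-35))) = 42290/(-10662) + 1644/(((23*11)*(-35))) = 42290*(-1/10662) + 1644/((253*(-35))) = -21145/5331 + 1644/(-8855) = -21145/5331 + 1644*(-1/8855) = -21145/5331 - 1644/8855 = -196003139/47206005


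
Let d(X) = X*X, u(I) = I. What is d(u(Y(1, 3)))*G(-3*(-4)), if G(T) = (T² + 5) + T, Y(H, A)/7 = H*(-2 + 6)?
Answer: 126224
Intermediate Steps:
Y(H, A) = 28*H (Y(H, A) = 7*(H*(-2 + 6)) = 7*(H*4) = 7*(4*H) = 28*H)
G(T) = 5 + T + T² (G(T) = (5 + T²) + T = 5 + T + T²)
d(X) = X²
d(u(Y(1, 3)))*G(-3*(-4)) = (28*1)²*(5 - 3*(-4) + (-3*(-4))²) = 28²*(5 + 12 + 12²) = 784*(5 + 12 + 144) = 784*161 = 126224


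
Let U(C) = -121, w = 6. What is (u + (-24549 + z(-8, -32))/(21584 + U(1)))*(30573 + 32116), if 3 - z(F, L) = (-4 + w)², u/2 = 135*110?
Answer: 39959632992950/21463 ≈ 1.8618e+9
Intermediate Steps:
u = 29700 (u = 2*(135*110) = 2*14850 = 29700)
z(F, L) = -1 (z(F, L) = 3 - (-4 + 6)² = 3 - 1*2² = 3 - 1*4 = 3 - 4 = -1)
(u + (-24549 + z(-8, -32))/(21584 + U(1)))*(30573 + 32116) = (29700 + (-24549 - 1)/(21584 - 121))*(30573 + 32116) = (29700 - 24550/21463)*62689 = (637426550/21463)*62689 = 39959632992950/21463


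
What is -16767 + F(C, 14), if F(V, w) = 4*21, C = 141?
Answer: -16683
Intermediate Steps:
F(V, w) = 84
-16767 + F(C, 14) = -16767 + 84 = -16683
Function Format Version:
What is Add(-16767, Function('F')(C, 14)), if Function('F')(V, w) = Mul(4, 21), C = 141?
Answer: -16683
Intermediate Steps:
Function('F')(V, w) = 84
Add(-16767, Function('F')(C, 14)) = Add(-16767, 84) = -16683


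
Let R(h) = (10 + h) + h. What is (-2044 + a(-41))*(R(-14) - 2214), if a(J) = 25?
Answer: 4506408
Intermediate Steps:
R(h) = 10 + 2*h
(-2044 + a(-41))*(R(-14) - 2214) = (-2044 + 25)*((10 + 2*(-14)) - 2214) = -2019*((10 - 28) - 2214) = -2019*(-18 - 2214) = -2019*(-2232) = 4506408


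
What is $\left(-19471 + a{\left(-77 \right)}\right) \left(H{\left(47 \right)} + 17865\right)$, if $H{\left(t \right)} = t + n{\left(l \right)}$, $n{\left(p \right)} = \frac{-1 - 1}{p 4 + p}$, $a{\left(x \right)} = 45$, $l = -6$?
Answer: $- \frac{5219397106}{15} \approx -3.4796 \cdot 10^{8}$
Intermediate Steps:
$n{\left(p \right)} = - \frac{2}{5 p}$ ($n{\left(p \right)} = - \frac{2}{4 p + p} = - \frac{2}{5 p}$)
$H{\left(t \right)} = \frac{1}{15} + t$ ($H{\left(t \right)} = t - \frac{2}{5 \left(-6\right)} = t - - \frac{1}{15} = t + \frac{1}{15} = \frac{1}{15} + t$)
$\left(-19471 + a{\left(-77 \right)}\right) \left(H{\left(47 \right)} + 17865\right) = \left(-19471 + 45\right) \left(\left(\frac{1}{15} + 47\right) + 17865\right) = - 19426 \left(\frac{706}{15} + 17865\right) = \left(-19426\right) \frac{268681}{15} = - \frac{5219397106}{15}$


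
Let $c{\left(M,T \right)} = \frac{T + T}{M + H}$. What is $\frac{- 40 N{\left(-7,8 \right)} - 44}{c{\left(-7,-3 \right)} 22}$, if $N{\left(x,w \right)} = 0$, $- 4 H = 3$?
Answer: $- \frac{31}{12} \approx -2.5833$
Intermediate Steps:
$H = - \frac{3}{4}$ ($H = \left(- \frac{1}{4}\right) 3 = - \frac{3}{4} \approx -0.75$)
$c{\left(M,T \right)} = \frac{2 T}{- \frac{3}{4} + M}$ ($c{\left(M,T \right)} = \frac{T + T}{M - \frac{3}{4}} = \frac{2 T}{- \frac{3}{4} + M}$)
$\frac{- 40 N{\left(-7,8 \right)} - 44}{c{\left(-7,-3 \right)} 22} = \frac{\left(-40\right) 0 - 44}{8 \left(-3\right) \frac{1}{-3 + 4 \left(-7\right)} 22} = \frac{0 - 44}{8 \left(-3\right) \frac{1}{-3 - 28} \cdot 22} = - \frac{44}{8 \left(-3\right) \frac{1}{-31} \cdot 22} = - \frac{44}{8 \left(-3\right) \left(- \frac{1}{31}\right) 22} = - \frac{44}{\frac{24}{31} \cdot 22} = - \frac{44}{\frac{528}{31}} = \left(-44\right) \frac{31}{528} = - \frac{31}{12}$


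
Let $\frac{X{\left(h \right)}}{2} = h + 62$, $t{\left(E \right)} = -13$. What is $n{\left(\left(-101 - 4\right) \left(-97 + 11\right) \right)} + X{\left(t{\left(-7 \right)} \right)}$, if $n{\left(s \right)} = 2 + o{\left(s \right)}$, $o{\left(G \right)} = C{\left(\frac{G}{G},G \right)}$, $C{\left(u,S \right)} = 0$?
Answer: $100$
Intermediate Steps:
$o{\left(G \right)} = 0$
$n{\left(s \right)} = 2$ ($n{\left(s \right)} = 2 + 0 = 2$)
$X{\left(h \right)} = 124 + 2 h$ ($X{\left(h \right)} = 2 \left(h + 62\right) = 2 \left(62 + h\right) = 124 + 2 h$)
$n{\left(\left(-101 - 4\right) \left(-97 + 11\right) \right)} + X{\left(t{\left(-7 \right)} \right)} = 2 + \left(124 + 2 \left(-13\right)\right) = 2 + \left(124 - 26\right) = 2 + 98 = 100$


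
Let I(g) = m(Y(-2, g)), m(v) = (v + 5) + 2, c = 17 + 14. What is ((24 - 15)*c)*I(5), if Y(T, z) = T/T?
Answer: 2232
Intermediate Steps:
Y(T, z) = 1
c = 31
m(v) = 7 + v (m(v) = (5 + v) + 2 = 7 + v)
I(g) = 8 (I(g) = 7 + 1 = 8)
((24 - 15)*c)*I(5) = ((24 - 15)*31)*8 = (9*31)*8 = 279*8 = 2232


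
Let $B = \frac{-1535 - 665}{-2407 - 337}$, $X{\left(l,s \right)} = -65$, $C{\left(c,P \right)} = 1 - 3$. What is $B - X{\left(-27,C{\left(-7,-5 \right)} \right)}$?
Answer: $\frac{22570}{343} \approx 65.802$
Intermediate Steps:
$C{\left(c,P \right)} = -2$
$B = \frac{275}{343}$ ($B = - \frac{2200}{-2744} = \left(-2200\right) \left(- \frac{1}{2744}\right) = \frac{275}{343} \approx 0.80175$)
$B - X{\left(-27,C{\left(-7,-5 \right)} \right)} = \frac{275}{343} - -65 = \frac{275}{343} + 65 = \frac{22570}{343}$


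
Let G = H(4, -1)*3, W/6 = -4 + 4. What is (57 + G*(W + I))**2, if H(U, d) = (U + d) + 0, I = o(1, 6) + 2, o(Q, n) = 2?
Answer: 8649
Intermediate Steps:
W = 0 (W = 6*(-4 + 4) = 6*0 = 0)
I = 4 (I = 2 + 2 = 4)
H(U, d) = U + d
G = 9 (G = (4 - 1)*3 = 3*3 = 9)
(57 + G*(W + I))**2 = (57 + 9*(0 + 4))**2 = (57 + 9*4)**2 = (57 + 36)**2 = 93**2 = 8649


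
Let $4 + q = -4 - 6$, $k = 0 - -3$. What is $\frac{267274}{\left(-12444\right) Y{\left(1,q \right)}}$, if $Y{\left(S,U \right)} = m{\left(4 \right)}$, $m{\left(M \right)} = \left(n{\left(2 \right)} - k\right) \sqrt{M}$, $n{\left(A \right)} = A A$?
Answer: $- \frac{7861}{732} \approx -10.739$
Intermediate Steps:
$k = 3$ ($k = 0 + 3 = 3$)
$n{\left(A \right)} = A^{2}$
$m{\left(M \right)} = \sqrt{M}$ ($m{\left(M \right)} = \left(2^{2} - 3\right) \sqrt{M} = \left(4 - 3\right) \sqrt{M} = 1 \sqrt{M} = \sqrt{M}$)
$q = -14$ ($q = -4 - 10 = -14$)
$Y{\left(S,U \right)} = 2$ ($Y{\left(S,U \right)} = \sqrt{4} = 2$)
$\frac{267274}{\left(-12444\right) Y{\left(1,q \right)}} = \frac{267274}{\left(-12444\right) 2} = \frac{267274}{-24888} = 267274 \left(- \frac{1}{24888}\right) = - \frac{7861}{732}$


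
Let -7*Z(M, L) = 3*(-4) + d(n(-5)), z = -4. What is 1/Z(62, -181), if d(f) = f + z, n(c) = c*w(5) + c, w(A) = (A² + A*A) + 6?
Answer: 1/43 ≈ 0.023256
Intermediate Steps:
w(A) = 6 + 2*A² (w(A) = (A² + A²) + 6 = 2*A² + 6 = 6 + 2*A²)
n(c) = 57*c (n(c) = c*(6 + 2*5²) + c = c*(6 + 2*25) + c = c*(6 + 50) + c = c*56 + c = 56*c + c = 57*c)
d(f) = -4 + f (d(f) = f - 4 = -4 + f)
Z(M, L) = 43 (Z(M, L) = -(3*(-4) + (-4 + 57*(-5)))/7 = -(-12 + (-4 - 285))/7 = -(-12 - 289)/7 = -⅐*(-301) = 43)
1/Z(62, -181) = 1/43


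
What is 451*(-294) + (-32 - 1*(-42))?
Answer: -132584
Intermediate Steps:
451*(-294) + (-32 - 1*(-42)) = -132594 + (-32 + 42) = -132594 + 10 = -132584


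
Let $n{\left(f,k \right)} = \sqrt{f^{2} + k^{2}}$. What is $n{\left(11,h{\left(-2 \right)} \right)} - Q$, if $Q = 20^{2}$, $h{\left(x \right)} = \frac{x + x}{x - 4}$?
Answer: $-400 + \frac{\sqrt{1093}}{3} \approx -388.98$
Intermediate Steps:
$h{\left(x \right)} = \frac{2 x}{-4 + x}$
$Q = 400$
$n{\left(11,h{\left(-2 \right)} \right)} - Q = \sqrt{11^{2} + \left(2 \left(-2\right) \frac{1}{-4 - 2}\right)^{2}} - 400 = \sqrt{121 + \left(2 \left(-2\right) \frac{1}{-6}\right)^{2}} - 400 = \sqrt{121 + \left(2 \left(-2\right) \left(- \frac{1}{6}\right)\right)^{2}} - 400 = \sqrt{121 + \left(\frac{2}{3}\right)^{2}} - 400 = \sqrt{121 + \frac{4}{9}} - 400 = \sqrt{\frac{1093}{9}} - 400 = \frac{\sqrt{1093}}{3} - 400 = -400 + \frac{\sqrt{1093}}{3}$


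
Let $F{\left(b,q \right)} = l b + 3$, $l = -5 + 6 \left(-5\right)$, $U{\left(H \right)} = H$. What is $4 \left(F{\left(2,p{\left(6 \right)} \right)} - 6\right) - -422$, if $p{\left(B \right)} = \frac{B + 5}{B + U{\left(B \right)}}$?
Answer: $130$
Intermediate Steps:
$l = -35$ ($l = -5 - 30 = -35$)
$p{\left(B \right)} = \frac{5 + B}{2 B}$ ($p{\left(B \right)} = \frac{B + 5}{B + B} = \frac{5 + B}{2 B}$)
$F{\left(b,q \right)} = 3 - 35 b$ ($F{\left(b,q \right)} = - 35 b + 3 = 3 - 35 b$)
$4 \left(F{\left(2,p{\left(6 \right)} \right)} - 6\right) - -422 = 4 \left(\left(3 - 70\right) - 6\right) - -422 = 4 \left(\left(3 - 70\right) - 6\right) + 422 = 4 \left(-67 - 6\right) + 422 = 4 \left(-73\right) + 422 = -292 + 422 = 130$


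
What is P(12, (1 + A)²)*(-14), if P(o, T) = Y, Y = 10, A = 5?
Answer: -140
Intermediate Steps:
P(o, T) = 10
P(12, (1 + A)²)*(-14) = 10*(-14) = -140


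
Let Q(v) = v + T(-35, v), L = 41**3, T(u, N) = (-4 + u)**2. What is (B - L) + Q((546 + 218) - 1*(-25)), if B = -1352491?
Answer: -1419102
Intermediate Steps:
L = 68921
Q(v) = 1521 + v (Q(v) = v + (-4 - 35)**2 = v + (-39)**2 = v + 1521 = 1521 + v)
(B - L) + Q((546 + 218) - 1*(-25)) = (-1352491 - 1*68921) + (1521 + ((546 + 218) - 1*(-25))) = (-1352491 - 68921) + (1521 + (764 + 25)) = -1421412 + (1521 + 789) = -1421412 + 2310 = -1419102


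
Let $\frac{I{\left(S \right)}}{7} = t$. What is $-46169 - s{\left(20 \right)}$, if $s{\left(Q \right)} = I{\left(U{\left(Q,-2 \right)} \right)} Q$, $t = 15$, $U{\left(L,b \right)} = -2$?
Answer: $-48269$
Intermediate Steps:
$I{\left(S \right)} = 105$ ($I{\left(S \right)} = 7 \cdot 15 = 105$)
$s{\left(Q \right)} = 105 Q$
$-46169 - s{\left(20 \right)} = -46169 - 105 \cdot 20 = -46169 - 2100 = -48269$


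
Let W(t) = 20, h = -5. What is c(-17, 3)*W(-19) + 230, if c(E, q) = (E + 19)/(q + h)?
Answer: 210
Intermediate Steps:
c(E, q) = (19 + E)/(-5 + q) (c(E, q) = (E + 19)/(q - 5) = (19 + E)/(-5 + q))
c(-17, 3)*W(-19) + 230 = ((19 - 17)/(-5 + 3))*20 + 230 = (2/(-2))*20 + 230 = -1/2*2*20 + 230 = -1*20 + 230 = -20 + 230 = 210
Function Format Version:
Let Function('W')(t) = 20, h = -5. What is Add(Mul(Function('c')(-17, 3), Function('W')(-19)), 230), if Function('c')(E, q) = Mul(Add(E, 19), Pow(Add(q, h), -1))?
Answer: 210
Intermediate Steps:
Function('c')(E, q) = Mul(Pow(Add(-5, q), -1), Add(19, E)) (Function('c')(E, q) = Mul(Add(E, 19), Pow(Add(q, -5), -1)) = Mul(Add(19, E), Pow(Add(-5, q), -1)) = Mul(Pow(Add(-5, q), -1), Add(19, E)))
Add(Mul(Function('c')(-17, 3), Function('W')(-19)), 230) = Add(Mul(Mul(Pow(Add(-5, 3), -1), Add(19, -17)), 20), 230) = Add(Mul(Mul(Pow(-2, -1), 2), 20), 230) = Add(Mul(Mul(Rational(-1, 2), 2), 20), 230) = Add(Mul(-1, 20), 230) = Add(-20, 230) = 210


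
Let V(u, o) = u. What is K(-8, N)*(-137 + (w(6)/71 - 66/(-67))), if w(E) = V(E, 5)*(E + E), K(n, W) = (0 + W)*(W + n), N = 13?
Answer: -41742935/4757 ≈ -8775.0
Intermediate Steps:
K(n, W) = W*(W + n)
w(E) = 2*E² (w(E) = E*(E + E) = E*(2*E) = 2*E²)
K(-8, N)*(-137 + (w(6)/71 - 66/(-67))) = (13*(13 - 8))*(-137 + ((2*6²)/71 - 66/(-67))) = (13*5)*(-137 + ((2*36)*(1/71) - 66*(-1/67))) = 65*(-137 + (72*(1/71) + 66/67)) = 65*(-137 + (72/71 + 66/67)) = 65*(-137 + 9510/4757) = 65*(-642199/4757) = -41742935/4757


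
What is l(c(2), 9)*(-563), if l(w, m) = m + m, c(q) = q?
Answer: -10134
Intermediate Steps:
l(w, m) = 2*m
l(c(2), 9)*(-563) = (2*9)*(-563) = 18*(-563) = -10134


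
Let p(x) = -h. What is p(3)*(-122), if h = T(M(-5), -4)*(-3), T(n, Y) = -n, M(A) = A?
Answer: -1830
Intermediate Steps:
h = -15 (h = -1*(-5)*(-3) = 5*(-3) = -15)
p(x) = 15 (p(x) = -1*(-15) = 15)
p(3)*(-122) = 15*(-122) = -1830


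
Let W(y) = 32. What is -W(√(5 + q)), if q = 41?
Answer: -32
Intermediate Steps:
-W(√(5 + q)) = -1*32 = -32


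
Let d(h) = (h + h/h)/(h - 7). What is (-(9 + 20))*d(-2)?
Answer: -29/9 ≈ -3.2222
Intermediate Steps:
d(h) = (1 + h)/(-7 + h) (d(h) = (h + 1)/(-7 + h) = (1 + h)/(-7 + h))
(-(9 + 20))*d(-2) = (-(9 + 20))*((1 - 2)/(-7 - 2)) = (-1*29)*(-1/(-9)) = -(-29)*(-1)/9 = -29*⅑ = -29/9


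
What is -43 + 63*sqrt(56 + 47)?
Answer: -43 + 63*sqrt(103) ≈ 596.38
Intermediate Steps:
-43 + 63*sqrt(56 + 47) = -43 + 63*sqrt(103)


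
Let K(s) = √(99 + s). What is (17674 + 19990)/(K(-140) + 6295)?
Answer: 118547440/19813533 - 18832*I*√41/19813533 ≈ 5.9832 - 0.0060859*I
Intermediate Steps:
(17674 + 19990)/(K(-140) + 6295) = (17674 + 19990)/(√(99 - 140) + 6295) = 37664/(√(-41) + 6295) = 37664/(I*√41 + 6295) = 37664/(6295 + I*√41)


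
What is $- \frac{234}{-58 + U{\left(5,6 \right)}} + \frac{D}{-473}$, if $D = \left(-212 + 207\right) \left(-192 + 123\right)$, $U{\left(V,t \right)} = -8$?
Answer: $\frac{1332}{473} \approx 2.8161$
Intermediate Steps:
$D = 345$ ($D = \left(-5\right) \left(-69\right) = 345$)
$- \frac{234}{-58 + U{\left(5,6 \right)}} + \frac{D}{-473} = - \frac{234}{-58 - 8} + \frac{345}{-473} = - \frac{234}{-66} + 345 \left(- \frac{1}{473}\right) = \left(-234\right) \left(- \frac{1}{66}\right) - \frac{345}{473} = \frac{39}{11} - \frac{345}{473} = \frac{1332}{473}$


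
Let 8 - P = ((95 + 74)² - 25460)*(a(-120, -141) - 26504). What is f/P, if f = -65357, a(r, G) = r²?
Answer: -65357/37534512 ≈ -0.0017413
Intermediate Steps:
P = 37534512 (P = 8 - ((95 + 74)² - 25460)*((-120)² - 26504) = 8 - (169² - 25460)*(14400 - 26504) = 8 - (28561 - 25460)*(-12104) = 8 - 3101*(-12104) = 8 - 1*(-37534504) = 8 + 37534504 = 37534512)
f/P = -65357/37534512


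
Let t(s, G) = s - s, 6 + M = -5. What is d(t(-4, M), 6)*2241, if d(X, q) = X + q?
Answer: 13446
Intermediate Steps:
M = -11 (M = -6 - 5 = -11)
t(s, G) = 0
d(t(-4, M), 6)*2241 = (0 + 6)*2241 = 6*2241 = 13446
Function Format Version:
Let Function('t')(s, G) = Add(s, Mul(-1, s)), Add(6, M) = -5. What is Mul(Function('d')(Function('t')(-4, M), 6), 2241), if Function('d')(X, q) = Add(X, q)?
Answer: 13446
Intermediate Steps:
M = -11 (M = Add(-6, -5) = -11)
Function('t')(s, G) = 0
Mul(Function('d')(Function('t')(-4, M), 6), 2241) = Mul(Add(0, 6), 2241) = Mul(6, 2241) = 13446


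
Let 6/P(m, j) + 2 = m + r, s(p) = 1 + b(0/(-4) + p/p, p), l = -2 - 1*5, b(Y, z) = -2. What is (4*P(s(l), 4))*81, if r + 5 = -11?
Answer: -1944/19 ≈ -102.32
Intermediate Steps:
l = -7 (l = -2 - 5 = -7)
r = -16 (r = -5 - 11 = -16)
s(p) = -1 (s(p) = 1 - 2 = -1)
P(m, j) = 6/(-18 + m) (P(m, j) = 6/(-2 + (m - 16)) = 6/(-2 + (-16 + m)) = 6/(-18 + m))
(4*P(s(l), 4))*81 = (4*(6/(-18 - 1)))*81 = (4*(6/(-19)))*81 = (4*(6*(-1/19)))*81 = (4*(-6/19))*81 = -24/19*81 = -1944/19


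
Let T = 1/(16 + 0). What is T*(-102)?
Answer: -51/8 ≈ -6.3750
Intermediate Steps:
T = 1/16 ≈ 0.062500
T*(-102) = (1/16)*(-102) = -51/8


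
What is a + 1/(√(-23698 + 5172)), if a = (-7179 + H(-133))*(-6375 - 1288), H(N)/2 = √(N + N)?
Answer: 55012677 - 15326*I*√266 - I*√18526/18526 ≈ 5.5013e+7 - 2.4996e+5*I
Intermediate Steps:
H(N) = 2*√2*√N (H(N) = 2*√(N + N) = 2*√(2*N) = 2*(√2*√N) = 2*√2*√N)
a = 55012677 - 15326*I*√266 (a = (-7179 + 2*√2*√(-133))*(-6375 - 1288) = (-7179 + 2*√2*(I*√133))*(-7663) = (-7179 + 2*I*√266)*(-7663) = 55012677 - 15326*I*√266 ≈ 5.5013e+7 - 2.4996e+5*I)
a + 1/(√(-23698 + 5172)) = (55012677 - 15326*I*√266) + 1/(√(-23698 + 5172)) = (55012677 - 15326*I*√266) + 1/(√(-18526)) = (55012677 - 15326*I*√266) + 1/(I*√18526) = (55012677 - 15326*I*√266) - I*√18526/18526 = 55012677 - 15326*I*√266 - I*√18526/18526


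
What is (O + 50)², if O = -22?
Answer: 784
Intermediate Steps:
(O + 50)² = (-22 + 50)² = 28² = 784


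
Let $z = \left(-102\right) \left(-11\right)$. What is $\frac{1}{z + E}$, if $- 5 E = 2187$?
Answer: $\frac{5}{3423} \approx 0.0014607$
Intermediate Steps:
$z = 1122$
$E = - \frac{2187}{5}$ ($E = \left(- \frac{1}{5}\right) 2187 = - \frac{2187}{5} \approx -437.4$)
$\frac{1}{z + E} = \frac{1}{1122 - \frac{2187}{5}} = \frac{1}{\frac{3423}{5}} = \frac{5}{3423}$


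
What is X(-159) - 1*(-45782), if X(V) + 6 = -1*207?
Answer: 45569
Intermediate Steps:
X(V) = -213 (X(V) = -6 - 1*207 = -6 - 207 = -213)
X(-159) - 1*(-45782) = -213 - 1*(-45782) = -213 + 45782 = 45569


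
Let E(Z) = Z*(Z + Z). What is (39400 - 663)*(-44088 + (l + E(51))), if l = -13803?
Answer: -2041013793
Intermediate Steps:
E(Z) = 2*Z² (E(Z) = Z*(2*Z) = 2*Z²)
(39400 - 663)*(-44088 + (l + E(51))) = (39400 - 663)*(-44088 + (-13803 + 2*51²)) = 38737*(-44088 + (-13803 + 2*2601)) = 38737*(-44088 + (-13803 + 5202)) = 38737*(-44088 - 8601) = 38737*(-52689) = -2041013793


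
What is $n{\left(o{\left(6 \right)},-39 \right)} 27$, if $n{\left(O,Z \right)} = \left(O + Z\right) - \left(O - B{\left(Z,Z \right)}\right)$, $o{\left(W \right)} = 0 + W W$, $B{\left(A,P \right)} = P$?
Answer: $-2106$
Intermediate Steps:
$o{\left(W \right)} = W^{2}$ ($o{\left(W \right)} = 0 + W^{2} = W^{2}$)
$n{\left(O,Z \right)} = 2 Z$ ($n{\left(O,Z \right)} = \left(O + Z\right) - \left(O - Z\right) = 2 Z$)
$n{\left(o{\left(6 \right)},-39 \right)} 27 = 2 \left(-39\right) 27 = \left(-78\right) 27 = -2106$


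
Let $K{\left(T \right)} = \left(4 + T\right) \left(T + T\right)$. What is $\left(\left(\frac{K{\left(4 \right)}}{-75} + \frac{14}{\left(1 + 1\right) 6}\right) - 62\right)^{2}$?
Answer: $\frac{85618009}{22500} \approx 3805.2$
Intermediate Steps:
$K{\left(T \right)} = 2 T \left(4 + T\right)$ ($K{\left(T \right)} = \left(4 + T\right) 2 T = 2 T \left(4 + T\right)$)
$\left(\left(\frac{K{\left(4 \right)}}{-75} + \frac{14}{\left(1 + 1\right) 6}\right) - 62\right)^{2} = \left(\left(\frac{2 \cdot 4 \left(4 + 4\right)}{-75} + \frac{14}{\left(1 + 1\right) 6}\right) - 62\right)^{2} = \left(\left(2 \cdot 4 \cdot 8 \left(- \frac{1}{75}\right) + \frac{14}{2 \cdot 6}\right) - 62\right)^{2} = \left(\left(64 \left(- \frac{1}{75}\right) + \frac{14}{12}\right) - 62\right)^{2} = \left(\left(- \frac{64}{75} + 14 \cdot \frac{1}{12}\right) - 62\right)^{2} = \left(\left(- \frac{64}{75} + \frac{7}{6}\right) - 62\right)^{2} = \left(\frac{47}{150} - 62\right)^{2} = \left(- \frac{9253}{150}\right)^{2} = \frac{85618009}{22500}$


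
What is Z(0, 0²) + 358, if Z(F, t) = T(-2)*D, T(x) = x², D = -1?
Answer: 354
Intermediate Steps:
Z(F, t) = -4 (Z(F, t) = (-2)²*(-1) = 4*(-1) = -4)
Z(0, 0²) + 358 = -4 + 358 = 354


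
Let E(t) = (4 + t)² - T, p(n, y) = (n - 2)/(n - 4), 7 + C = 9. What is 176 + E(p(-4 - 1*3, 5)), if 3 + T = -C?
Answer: 24710/121 ≈ 204.21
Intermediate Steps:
C = 2 (C = -7 + 9 = 2)
T = -5 (T = -3 - 1*2 = -3 - 2 = -5)
p(n, y) = (-2 + n)/(-4 + n)
E(t) = 5 + (4 + t)² (E(t) = (4 + t)² - 1*(-5) = (4 + t)² + 5 = 5 + (4 + t)²)
176 + E(p(-4 - 1*3, 5)) = 176 + (5 + (4 + (-2 + (-4 - 1*3))/(-4 + (-4 - 1*3)))²) = 176 + (5 + (4 + (-2 + (-4 - 3))/(-4 + (-4 - 3)))²) = 176 + (5 + (4 + (-2 - 7)/(-4 - 7))²) = 176 + (5 + (4 - 9/(-11))²) = 176 + (5 + (4 - 1/11*(-9))²) = 176 + (5 + (4 + 9/11)²) = 176 + (5 + (53/11)²) = 176 + (5 + 2809/121) = 176 + 3414/121 = 24710/121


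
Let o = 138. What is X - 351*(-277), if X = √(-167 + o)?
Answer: 97227 + I*√29 ≈ 97227.0 + 5.3852*I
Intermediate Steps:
X = I*√29 (X = √(-167 + 138) = √(-29) = I*√29 ≈ 5.3852*I)
X - 351*(-277) = I*√29 - 351*(-277) = I*√29 + 97227 = 97227 + I*√29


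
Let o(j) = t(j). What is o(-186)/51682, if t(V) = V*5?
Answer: -465/25841 ≈ -0.017995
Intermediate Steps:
t(V) = 5*V
o(j) = 5*j
o(-186)/51682 = (5*(-186))/51682 = -930*1/51682 = -465/25841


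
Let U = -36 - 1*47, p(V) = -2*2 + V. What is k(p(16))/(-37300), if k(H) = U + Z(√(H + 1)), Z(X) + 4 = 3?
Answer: 21/9325 ≈ 0.0022520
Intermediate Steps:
Z(X) = -1 (Z(X) = -4 + 3 = -1)
p(V) = -4 + V
U = -83 (U = -36 - 47 = -83)
k(H) = -84 (k(H) = -83 - 1 = -84)
k(p(16))/(-37300) = -84/(-37300) = -84*(-1/37300) = 21/9325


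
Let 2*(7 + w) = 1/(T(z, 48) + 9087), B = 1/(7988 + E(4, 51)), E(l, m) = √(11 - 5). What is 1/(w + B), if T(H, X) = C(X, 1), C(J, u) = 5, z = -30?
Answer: -73843416581444888/516890610875128085 + 165328928*√6/516890610875128085 ≈ -0.14286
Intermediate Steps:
E(l, m) = √6
T(H, X) = 5
B = 1/(7988 + √6) ≈ 0.00012515
w = -127287/18184 (w = -7 + 1/(2*(5 + 9087)) = -7 + (½)/9092 = -7 + (½)*(1/9092) = -7 + 1/18184 = -127287/18184 ≈ -6.9999)
1/(w + B) = 1/(-127287/18184 + (3994/31904069 - √6/63808138)) = 1/(-4060900603907/580143590696 - √6/63808138)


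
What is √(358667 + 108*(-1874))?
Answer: 5*√6251 ≈ 395.32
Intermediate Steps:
√(358667 + 108*(-1874)) = √(358667 - 202392) = √156275 = 5*√6251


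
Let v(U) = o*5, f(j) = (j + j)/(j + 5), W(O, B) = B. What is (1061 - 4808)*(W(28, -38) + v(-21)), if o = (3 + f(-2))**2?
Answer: 271033/3 ≈ 90344.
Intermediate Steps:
f(j) = 2*j/(5 + j) (f(j) = (2*j)/(5 + j) = 2*j/(5 + j))
o = 25/9 (o = (3 + 2*(-2)/(5 - 2))**2 = (3 + 2*(-2)/3)**2 = (3 + 2*(-2)*(1/3))**2 = (3 - 4/3)**2 = (5/3)**2 = 25/9 ≈ 2.7778)
v(U) = 125/9 (v(U) = (25/9)*5 = 125/9)
(1061 - 4808)*(W(28, -38) + v(-21)) = (1061 - 4808)*(-38 + 125/9) = -3747*(-217/9) = 271033/3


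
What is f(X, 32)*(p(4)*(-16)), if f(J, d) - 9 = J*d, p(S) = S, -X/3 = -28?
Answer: -172608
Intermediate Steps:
X = 84 (X = -3*(-28) = 84)
f(J, d) = 9 + J*d
f(X, 32)*(p(4)*(-16)) = (9 + 84*32)*(4*(-16)) = (9 + 2688)*(-64) = 2697*(-64) = -172608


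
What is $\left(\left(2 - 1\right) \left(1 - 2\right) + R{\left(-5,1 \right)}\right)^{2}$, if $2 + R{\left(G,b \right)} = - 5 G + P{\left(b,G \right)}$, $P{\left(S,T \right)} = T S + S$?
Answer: $324$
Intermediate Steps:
$P{\left(S,T \right)} = S + S T$ ($P{\left(S,T \right)} = S T + S = S + S T$)
$R{\left(G,b \right)} = -2 - 5 G + b \left(1 + G\right)$ ($R{\left(G,b \right)} = -2 - \left(5 G - b \left(1 + G\right)\right) = -2 - 5 G + b \left(1 + G\right)$)
$\left(\left(2 - 1\right) \left(1 - 2\right) + R{\left(-5,1 \right)}\right)^{2} = \left(\left(2 - 1\right) \left(1 - 2\right) - \left(-23 - \left(1 - 5\right)\right)\right)^{2} = \left(\left(2 - 1\right) \left(-1\right) + \left(-2 + 25 + 1 \left(-4\right)\right)\right)^{2} = \left(1 \left(-1\right) - -19\right)^{2} = \left(-1 + 19\right)^{2} = 18^{2} = 324$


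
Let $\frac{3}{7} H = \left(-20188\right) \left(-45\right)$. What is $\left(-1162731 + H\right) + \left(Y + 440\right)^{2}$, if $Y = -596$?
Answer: $981345$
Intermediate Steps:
$H = 2119740$ ($H = \frac{7 \left(\left(-20188\right) \left(-45\right)\right)}{3} = \frac{7}{3} \cdot 908460 = 2119740$)
$\left(-1162731 + H\right) + \left(Y + 440\right)^{2} = \left(-1162731 + 2119740\right) + \left(-596 + 440\right)^{2} = 957009 + \left(-156\right)^{2} = 957009 + 24336 = 981345$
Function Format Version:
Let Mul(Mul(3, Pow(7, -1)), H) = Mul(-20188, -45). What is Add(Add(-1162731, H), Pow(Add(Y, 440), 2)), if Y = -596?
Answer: 981345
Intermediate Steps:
H = 2119740 (H = Mul(Rational(7, 3), Mul(-20188, -45)) = Mul(Rational(7, 3), 908460) = 2119740)
Add(Add(-1162731, H), Pow(Add(Y, 440), 2)) = Add(Add(-1162731, 2119740), Pow(Add(-596, 440), 2)) = Add(957009, Pow(-156, 2)) = Add(957009, 24336) = 981345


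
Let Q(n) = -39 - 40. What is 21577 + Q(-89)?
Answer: 21498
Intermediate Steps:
Q(n) = -79
21577 + Q(-89) = 21577 - 79 = 21498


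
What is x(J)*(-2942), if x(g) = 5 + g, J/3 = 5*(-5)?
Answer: 205940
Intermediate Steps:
J = -75 (J = 3*(5*(-5)) = 3*(-25) = -75)
x(J)*(-2942) = (5 - 75)*(-2942) = -70*(-2942) = 205940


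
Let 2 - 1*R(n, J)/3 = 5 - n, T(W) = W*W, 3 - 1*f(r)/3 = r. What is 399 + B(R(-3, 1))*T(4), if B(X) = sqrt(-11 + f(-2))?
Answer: 431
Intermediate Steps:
f(r) = 9 - 3*r
T(W) = W**2
R(n, J) = -9 + 3*n (R(n, J) = 6 - 3*(5 - n) = 6 + (-15 + 3*n) = -9 + 3*n)
B(X) = 2 (B(X) = sqrt(-11 + (9 - 3*(-2))) = sqrt(-11 + (9 + 6)) = sqrt(-11 + 15) = sqrt(4) = 2)
399 + B(R(-3, 1))*T(4) = 399 + 2*4**2 = 399 + 2*16 = 399 + 32 = 431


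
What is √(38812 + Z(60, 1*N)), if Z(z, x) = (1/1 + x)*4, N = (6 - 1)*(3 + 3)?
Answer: 2*√9734 ≈ 197.32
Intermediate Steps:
N = 30 (N = 5*6 = 30)
Z(z, x) = 4 + 4*x (Z(z, x) = (1 + x)*4 = 4 + 4*x)
√(38812 + Z(60, 1*N)) = √(38812 + (4 + 4*(1*30))) = √(38812 + (4 + 4*30)) = √(38812 + (4 + 120)) = √(38812 + 124) = √38936 = 2*√9734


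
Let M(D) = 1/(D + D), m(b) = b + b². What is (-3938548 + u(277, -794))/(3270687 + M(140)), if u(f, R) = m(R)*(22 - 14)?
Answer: 307604640/915792361 ≈ 0.33589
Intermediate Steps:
M(D) = 1/(2*D)
u(f, R) = 8*R*(1 + R) (u(f, R) = (R*(1 + R))*(22 - 14) = (R*(1 + R))*8 = 8*R*(1 + R))
(-3938548 + u(277, -794))/(3270687 + M(140)) = (-3938548 + 8*(-794)*(1 - 794))/(3270687 + (½)/140) = (-3938548 + 8*(-794)*(-793))/(3270687 + (½)*(1/140)) = (-3938548 + 5037136)/(3270687 + 1/280) = 1098588/(915792361/280) = 1098588*(280/915792361) = 307604640/915792361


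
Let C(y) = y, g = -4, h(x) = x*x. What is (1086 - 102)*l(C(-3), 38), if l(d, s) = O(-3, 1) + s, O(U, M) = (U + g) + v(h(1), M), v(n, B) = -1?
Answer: 29520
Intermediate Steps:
h(x) = x²
O(U, M) = -5 + U (O(U, M) = (U - 4) - 1 = (-4 + U) - 1 = -5 + U)
l(d, s) = -8 + s (l(d, s) = (-5 - 3) + s = -8 + s)
(1086 - 102)*l(C(-3), 38) = (1086 - 102)*(-8 + 38) = 984*30 = 29520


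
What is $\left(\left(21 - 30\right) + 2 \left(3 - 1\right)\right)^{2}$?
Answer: $25$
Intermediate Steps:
$\left(\left(21 - 30\right) + 2 \left(3 - 1\right)\right)^{2} = \left(\left(21 - 30\right) + 2 \cdot 2\right)^{2} = \left(-9 + 4\right)^{2} = \left(-5\right)^{2} = 25$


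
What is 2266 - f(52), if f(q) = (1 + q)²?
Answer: -543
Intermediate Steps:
2266 - f(52) = 2266 - (1 + 52)² = 2266 - 1*53² = 2266 - 1*2809 = 2266 - 2809 = -543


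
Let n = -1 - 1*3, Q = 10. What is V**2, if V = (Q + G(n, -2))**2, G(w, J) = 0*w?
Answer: 10000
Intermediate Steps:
n = -4 (n = -1 - 3 = -4)
G(w, J) = 0
V = 100 (V = (10 + 0)**2 = 10**2 = 100)
V**2 = 100**2 = 10000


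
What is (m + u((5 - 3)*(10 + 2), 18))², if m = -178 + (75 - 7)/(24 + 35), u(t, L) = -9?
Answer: 120231225/3481 ≈ 34539.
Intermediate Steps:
m = -10434/59 (m = -178 + 68/59 = -10434/59 ≈ -176.85)
(m + u((5 - 3)*(10 + 2), 18))² = (-10434/59 - 9)² = (-10965/59)² = 120231225/3481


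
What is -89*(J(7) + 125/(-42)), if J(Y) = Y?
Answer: -15041/42 ≈ -358.12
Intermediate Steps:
-89*(J(7) + 125/(-42)) = -89*(7 + 125/(-42)) = -89*(7 + 125*(-1/42)) = -89*(7 - 125/42) = -89*169/42 = -15041/42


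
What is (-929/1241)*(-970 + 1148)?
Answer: -165362/1241 ≈ -133.25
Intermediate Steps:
(-929/1241)*(-970 + 1148) = -929*1/1241*178 = -929/1241*178 = -165362/1241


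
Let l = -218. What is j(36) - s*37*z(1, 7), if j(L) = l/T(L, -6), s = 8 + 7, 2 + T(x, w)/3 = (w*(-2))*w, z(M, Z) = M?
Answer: -61496/111 ≈ -554.02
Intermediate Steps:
T(x, w) = -6 - 6*w² (T(x, w) = -6 + 3*((w*(-2))*w) = -6 + 3*((-2*w)*w) = -6 + 3*(-2*w²) = -6 - 6*w²)
s = 15
j(L) = 109/111 (j(L) = -218/(-6 - 6*(-6)²) = -218/(-6 - 6*36) = -218/(-6 - 216) = -218/(-222) = -218*(-1/222) = 109/111)
j(36) - s*37*z(1, 7) = 109/111 - 15*37 = 109/111 - 555 = -61496/111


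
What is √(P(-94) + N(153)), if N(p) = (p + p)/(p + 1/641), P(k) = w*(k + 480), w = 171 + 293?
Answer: √430683189503077/49037 ≈ 423.21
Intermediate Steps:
w = 464
P(k) = 222720 + 464*k (P(k) = 464*(k + 480) = 464*(480 + k) = 222720 + 464*k)
N(p) = 2*p/(1/641 + p) (N(p) = (2*p)/(p + 1/641) = (2*p)/(1/641 + p) = 2*p/(1/641 + p))
√(P(-94) + N(153)) = √((222720 + 464*(-94)) + 1282*153/(1 + 641*153)) = √((222720 - 43616) + 1282*153/(1 + 98073)) = √(179104 + 1282*153/98074) = √(179104 + 1282*153*(1/98074)) = √(179104 + 98073/49037) = √(8782820921/49037) = √430683189503077/49037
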